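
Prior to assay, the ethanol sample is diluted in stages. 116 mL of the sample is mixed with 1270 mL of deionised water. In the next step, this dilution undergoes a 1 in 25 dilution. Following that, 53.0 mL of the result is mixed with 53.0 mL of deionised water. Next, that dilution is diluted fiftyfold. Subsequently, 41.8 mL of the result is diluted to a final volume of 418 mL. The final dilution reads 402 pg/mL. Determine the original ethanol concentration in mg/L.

120 mg/L

Overall dilution factor = 11.95 × 25 × 2 × 50 × 10 = 2.99 × 10⁵.
Original = 402 pg/mL × 2.99 × 10⁵ = 1.20 × 10⁸ pg/mL = 120 mg/L.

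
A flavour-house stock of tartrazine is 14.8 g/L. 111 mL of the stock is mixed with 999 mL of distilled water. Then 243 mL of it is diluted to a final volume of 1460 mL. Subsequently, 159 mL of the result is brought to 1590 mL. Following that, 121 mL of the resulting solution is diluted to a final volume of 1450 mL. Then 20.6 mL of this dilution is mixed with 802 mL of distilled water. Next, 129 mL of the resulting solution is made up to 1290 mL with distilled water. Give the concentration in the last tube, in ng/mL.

Overall dilution factor = 10 × 6.008 × 10 × 11.98 × 39.93 × 10 = 2.88 × 10⁶.
14.8 g/L / 2.88 × 10⁶ = 5.15 × 10⁻⁶ g/L = 5.15 ng/mL.

5.15 ng/mL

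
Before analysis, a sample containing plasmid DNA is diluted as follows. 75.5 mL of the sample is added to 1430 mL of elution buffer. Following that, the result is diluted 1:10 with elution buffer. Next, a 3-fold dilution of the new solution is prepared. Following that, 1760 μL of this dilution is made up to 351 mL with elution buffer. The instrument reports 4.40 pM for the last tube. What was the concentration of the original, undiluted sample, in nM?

Overall dilution factor = 19.94 × 10 × 3 × 199.4 = 1.19 × 10⁵.
Original = 4.40 pM × 1.19 × 10⁵ = 5.25 × 10⁵ pM = 525 nM.

525 nM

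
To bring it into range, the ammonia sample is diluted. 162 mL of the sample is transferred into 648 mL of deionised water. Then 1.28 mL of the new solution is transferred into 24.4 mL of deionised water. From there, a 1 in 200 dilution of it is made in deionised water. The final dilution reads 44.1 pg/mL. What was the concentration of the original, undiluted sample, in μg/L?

885 μg/L

Overall dilution factor = 5 × 20.06 × 200 = 2.01 × 10⁴.
Original = 44.1 pg/mL × 2.01 × 10⁴ = 8.85 × 10⁵ pg/mL = 885 μg/L.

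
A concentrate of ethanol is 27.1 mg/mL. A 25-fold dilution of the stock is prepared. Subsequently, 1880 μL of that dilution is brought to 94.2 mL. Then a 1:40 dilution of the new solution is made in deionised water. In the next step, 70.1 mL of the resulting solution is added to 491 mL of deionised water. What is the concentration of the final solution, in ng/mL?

67.6 ng/mL

Overall dilution factor = 25 × 50.11 × 40 × 8.004 = 4.01 × 10⁵.
27.1 mg/mL / 4.01 × 10⁵ = 6.76 × 10⁻⁵ mg/mL = 67.6 ng/mL.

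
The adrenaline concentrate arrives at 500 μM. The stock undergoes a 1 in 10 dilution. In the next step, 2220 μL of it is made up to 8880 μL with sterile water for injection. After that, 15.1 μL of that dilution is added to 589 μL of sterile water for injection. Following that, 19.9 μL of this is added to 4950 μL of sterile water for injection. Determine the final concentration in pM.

1250 pM

Overall dilution factor = 10 × 4 × 40.01 × 249.7 = 4.00 × 10⁵.
500 μM / 4.00 × 10⁵ = 1.25 × 10⁻³ μM = 1250 pM.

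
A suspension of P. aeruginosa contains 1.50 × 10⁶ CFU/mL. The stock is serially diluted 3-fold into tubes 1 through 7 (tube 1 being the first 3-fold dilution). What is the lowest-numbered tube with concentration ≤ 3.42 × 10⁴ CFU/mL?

Tube n has concentration 1.50 × 10⁶ CFU/mL / 3ⁿ.
Need 3ⁿ ≥ 1.50 × 10⁶ CFU/mL / 3.42 × 10⁴ CFU/mL = 43.9, so n ≥ 3.44.
First such tube: n = 4.

tube 4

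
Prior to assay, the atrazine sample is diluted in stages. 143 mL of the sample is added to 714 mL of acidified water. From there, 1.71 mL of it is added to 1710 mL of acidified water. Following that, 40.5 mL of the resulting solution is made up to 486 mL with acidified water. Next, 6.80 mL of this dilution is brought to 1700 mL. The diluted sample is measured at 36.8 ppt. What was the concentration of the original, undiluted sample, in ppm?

Overall dilution factor = 5.993 × 1001 × 12 × 250 = 1.80 × 10⁷.
Original = 36.8 ppt × 1.80 × 10⁷ = 6.62 × 10⁸ ppt = 662 ppm.

662 ppm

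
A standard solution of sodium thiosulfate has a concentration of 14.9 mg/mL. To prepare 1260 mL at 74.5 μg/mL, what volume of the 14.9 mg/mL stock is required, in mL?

6.30 mL

74.5 μg/mL = 0.0745 mg/mL.
V₁ = C₂V₂/C₁ = 0.0745 × 1260 / 14.9 = 6.30 mL.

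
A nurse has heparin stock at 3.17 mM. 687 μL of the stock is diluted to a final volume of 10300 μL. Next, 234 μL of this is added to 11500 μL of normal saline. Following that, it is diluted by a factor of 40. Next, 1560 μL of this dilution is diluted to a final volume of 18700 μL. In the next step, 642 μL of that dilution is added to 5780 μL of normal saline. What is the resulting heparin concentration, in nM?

Overall dilution factor = 14.99 × 50.15 × 40 × 11.99 × 10.00 = 3.61 × 10⁶.
3.17 mM / 3.61 × 10⁶ = 8.79 × 10⁻⁷ mM = 0.879 nM.

0.879 nM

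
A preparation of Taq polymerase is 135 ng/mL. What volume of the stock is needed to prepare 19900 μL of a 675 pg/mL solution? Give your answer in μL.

99.5 μL

675 pg/mL = 0.675 ng/mL.
V₁ = C₂V₂/C₁ = 0.675 × 19900 / 135 = 99.5 μL.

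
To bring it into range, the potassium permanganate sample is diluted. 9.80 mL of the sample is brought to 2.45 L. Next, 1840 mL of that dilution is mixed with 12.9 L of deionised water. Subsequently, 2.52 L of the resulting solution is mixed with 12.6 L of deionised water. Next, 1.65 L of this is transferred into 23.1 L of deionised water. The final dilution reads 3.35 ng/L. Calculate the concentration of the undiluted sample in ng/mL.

604 ng/mL

Overall dilution factor = 250 × 8.011 × 6 × 15 = 1.80 × 10⁵.
Original = 3.35 ng/L × 1.80 × 10⁵ = 6.04 × 10⁵ ng/L = 604 ng/mL.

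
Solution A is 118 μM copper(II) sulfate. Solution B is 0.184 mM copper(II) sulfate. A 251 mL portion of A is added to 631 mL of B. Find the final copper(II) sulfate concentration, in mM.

C_B = 0.184 mM = 184 μM.
C_mix = (C_A·V_A + C_B·V_B)/(V_A + V_B) = (118×251 + 184×631) / 882.0 = 165 μM = 0.165 mM.

0.165 mM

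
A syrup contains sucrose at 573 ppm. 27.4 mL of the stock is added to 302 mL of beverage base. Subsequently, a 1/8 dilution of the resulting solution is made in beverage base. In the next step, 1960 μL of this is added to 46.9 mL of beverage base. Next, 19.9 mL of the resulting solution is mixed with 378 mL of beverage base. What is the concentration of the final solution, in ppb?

12.0 ppb

Overall dilution factor = 12.02 × 8 × 24.93 × 19.99 = 4.79 × 10⁴.
573 ppm / 4.79 × 10⁴ = 0.0120 ppm = 12.0 ppb.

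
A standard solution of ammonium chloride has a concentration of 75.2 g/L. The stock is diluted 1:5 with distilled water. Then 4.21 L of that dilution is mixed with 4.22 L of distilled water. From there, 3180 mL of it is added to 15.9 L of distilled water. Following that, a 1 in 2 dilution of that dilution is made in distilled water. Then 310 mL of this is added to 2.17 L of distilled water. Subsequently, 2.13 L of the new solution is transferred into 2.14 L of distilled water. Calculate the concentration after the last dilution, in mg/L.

39.0 mg/L

Overall dilution factor = 5 × 2.002 × 6 × 2 × 8 × 2.005 = 1927.
75.2 g/L / 1927 = 0.0390 g/L = 39.0 mg/L.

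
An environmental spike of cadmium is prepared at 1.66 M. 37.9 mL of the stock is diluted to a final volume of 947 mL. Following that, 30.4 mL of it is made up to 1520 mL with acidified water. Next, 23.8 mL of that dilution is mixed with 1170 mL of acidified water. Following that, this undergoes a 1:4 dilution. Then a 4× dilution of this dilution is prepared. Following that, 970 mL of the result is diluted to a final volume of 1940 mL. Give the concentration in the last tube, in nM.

Overall dilution factor = 24.99 × 50 × 50.16 × 4 × 4 × 2 = 2.01 × 10⁶.
1.66 M / 2.01 × 10⁶ = 8.28 × 10⁻⁷ M = 828 nM.

828 nM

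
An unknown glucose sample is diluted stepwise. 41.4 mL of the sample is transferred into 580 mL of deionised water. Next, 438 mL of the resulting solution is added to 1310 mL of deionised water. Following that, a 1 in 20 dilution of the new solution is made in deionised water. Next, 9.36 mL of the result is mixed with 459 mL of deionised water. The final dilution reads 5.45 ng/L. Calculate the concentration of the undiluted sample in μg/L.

Overall dilution factor = 15.01 × 3.991 × 20 × 50.04 = 5.99 × 10⁴.
Original = 5.45 ng/L × 5.99 × 10⁴ = 3.27 × 10⁵ ng/L = 327 μg/L.

327 μg/L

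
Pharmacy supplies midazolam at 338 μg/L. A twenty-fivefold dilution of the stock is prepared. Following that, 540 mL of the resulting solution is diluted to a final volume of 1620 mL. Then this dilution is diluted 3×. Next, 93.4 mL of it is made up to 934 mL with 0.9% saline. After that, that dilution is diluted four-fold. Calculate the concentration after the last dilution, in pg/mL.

37.6 pg/mL

Overall dilution factor = 25 × 3 × 3 × 10 × 4 = 9000.
338 μg/L / 9000 = 0.0376 μg/L = 37.6 pg/mL.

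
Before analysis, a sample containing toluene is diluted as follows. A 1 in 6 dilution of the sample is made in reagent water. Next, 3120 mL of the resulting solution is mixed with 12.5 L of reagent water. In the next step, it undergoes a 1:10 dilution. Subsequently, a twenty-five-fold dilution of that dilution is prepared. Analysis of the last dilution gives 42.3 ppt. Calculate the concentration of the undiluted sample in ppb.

Overall dilution factor = 6 × 5.006 × 10 × 25 = 7510.
Original = 42.3 ppt × 7510 = 3.18 × 10⁵ ppt = 318 ppb.

318 ppb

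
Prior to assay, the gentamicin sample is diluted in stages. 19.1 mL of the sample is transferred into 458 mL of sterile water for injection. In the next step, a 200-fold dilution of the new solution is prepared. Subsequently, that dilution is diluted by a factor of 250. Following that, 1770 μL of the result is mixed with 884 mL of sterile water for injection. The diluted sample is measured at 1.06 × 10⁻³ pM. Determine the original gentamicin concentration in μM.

Overall dilution factor = 24.98 × 200 × 250 × 500.4 = 6.25 × 10⁸.
Original = 1.06 × 10⁻³ pM × 6.25 × 10⁸ = 6.63 × 10⁵ pM = 0.663 μM.

0.663 μM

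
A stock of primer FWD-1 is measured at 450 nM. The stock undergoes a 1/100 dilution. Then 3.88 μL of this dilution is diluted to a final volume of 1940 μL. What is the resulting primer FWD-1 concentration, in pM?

Overall dilution factor = 100 × 500 = 5.00 × 10⁴.
450 nM / 5.00 × 10⁴ = 9.00 × 10⁻³ nM = 9.00 pM.

9.00 pM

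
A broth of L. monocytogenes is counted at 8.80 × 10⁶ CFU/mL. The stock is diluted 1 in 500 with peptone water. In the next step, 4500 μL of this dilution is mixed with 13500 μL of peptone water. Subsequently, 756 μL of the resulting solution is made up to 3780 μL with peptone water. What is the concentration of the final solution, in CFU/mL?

Overall dilution factor = 500 × 4 × 5 = 1.00 × 10⁴.
8.80 × 10⁶ CFU/mL / 1.00 × 10⁴ = 880 CFU/mL.

880 CFU/mL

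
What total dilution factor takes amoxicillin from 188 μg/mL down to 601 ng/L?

Factor = C₀/C_target = 188 μg/mL / 601 ng/L = 3.13 × 10⁵.

3.13 × 10⁵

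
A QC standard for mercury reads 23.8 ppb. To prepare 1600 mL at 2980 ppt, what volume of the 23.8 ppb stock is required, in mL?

200 mL

2980 ppt = 2.98 ppb.
V₁ = C₂V₂/C₁ = 2.98 × 1600 / 23.8 = 200 mL.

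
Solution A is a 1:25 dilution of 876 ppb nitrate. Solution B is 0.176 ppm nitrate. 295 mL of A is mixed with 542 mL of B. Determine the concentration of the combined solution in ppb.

126 ppb

C_A = 876 ppb / 25 = 35.0 ppb.
C_B = 0.176 ppm = 176 ppb.
C_mix = (C_A·V_A + C_B·V_B)/(V_A + V_B) = (35.0×295 + 176×542) / 837.0 = 126 ppb.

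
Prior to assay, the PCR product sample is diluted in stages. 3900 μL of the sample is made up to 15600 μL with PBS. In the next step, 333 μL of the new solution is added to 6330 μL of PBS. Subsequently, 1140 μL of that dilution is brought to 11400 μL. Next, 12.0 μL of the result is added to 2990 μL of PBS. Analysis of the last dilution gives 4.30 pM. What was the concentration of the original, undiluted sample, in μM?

Overall dilution factor = 4 × 20.01 × 10 × 250.2 = 2.00 × 10⁵.
Original = 4.30 pM × 2.00 × 10⁵ = 8.61 × 10⁵ pM = 0.861 μM.

0.861 μM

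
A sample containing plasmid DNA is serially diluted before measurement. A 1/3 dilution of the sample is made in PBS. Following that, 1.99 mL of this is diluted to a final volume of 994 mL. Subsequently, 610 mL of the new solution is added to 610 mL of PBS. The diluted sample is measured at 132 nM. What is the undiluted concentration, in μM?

396 μM

Overall dilution factor = 3 × 499.5 × 2 = 2997.
Original = 132 nM × 2997 = 3.96 × 10⁵ nM = 396 μM.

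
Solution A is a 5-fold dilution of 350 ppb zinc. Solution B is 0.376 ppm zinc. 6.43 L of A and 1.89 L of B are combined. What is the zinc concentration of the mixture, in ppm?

0.140 ppm

C_A = 350 ppb / 5 = 70.0 ppb.
C_B = 0.376 ppm = 376 ppb.
C_mix = (C_A·V_A + C_B·V_B)/(V_A + V_B) = (70.0×6.43 + 376×1.89) / 8.320 = 140 ppb = 0.140 ppm.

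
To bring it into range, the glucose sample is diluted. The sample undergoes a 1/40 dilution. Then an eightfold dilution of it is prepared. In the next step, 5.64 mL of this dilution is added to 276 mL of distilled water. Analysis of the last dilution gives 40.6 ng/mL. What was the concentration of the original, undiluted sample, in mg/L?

Overall dilution factor = 40 × 8 × 49.94 = 1.60 × 10⁴.
Original = 40.6 ng/mL × 1.60 × 10⁴ = 6.49 × 10⁵ ng/mL = 649 mg/L.

649 mg/L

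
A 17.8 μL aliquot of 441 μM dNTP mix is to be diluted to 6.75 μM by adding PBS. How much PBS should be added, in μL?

V₂ = C₁V₁/C₂ = 441 × 17.8 / 6.75 = 1163 μL.
Diluent to add = V₂ − V₁ = 1163 − 17.8 = 1150 μL.

1150 μL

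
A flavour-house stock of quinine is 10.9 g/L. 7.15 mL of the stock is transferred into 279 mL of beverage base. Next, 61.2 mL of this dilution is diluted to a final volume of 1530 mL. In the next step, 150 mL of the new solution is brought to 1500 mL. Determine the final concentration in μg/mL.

Overall dilution factor = 40.02 × 25 × 10 = 1.00 × 10⁴.
10.9 g/L / 1.00 × 10⁴ = 1.09 × 10⁻³ g/L = 1.09 μg/mL.

1.09 μg/mL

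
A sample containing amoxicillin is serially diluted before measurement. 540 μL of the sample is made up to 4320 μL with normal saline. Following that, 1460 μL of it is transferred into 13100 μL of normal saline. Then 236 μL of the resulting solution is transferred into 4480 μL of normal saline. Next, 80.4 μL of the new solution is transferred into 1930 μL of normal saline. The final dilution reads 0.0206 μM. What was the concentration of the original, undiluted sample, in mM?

0.821 mM

Overall dilution factor = 8 × 9.973 × 19.98 × 25.00 = 3.99 × 10⁴.
Original = 0.0206 μM × 3.99 × 10⁴ = 821 μM = 0.821 mM.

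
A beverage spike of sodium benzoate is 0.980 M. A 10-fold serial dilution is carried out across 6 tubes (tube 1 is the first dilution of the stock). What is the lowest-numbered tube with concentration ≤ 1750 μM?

tube 3

Tube n has concentration 0.980 M / 10ⁿ.
Need 10ⁿ ≥ 0.980 M / 1750 μM = 560, so n ≥ 2.75.
First such tube: n = 3.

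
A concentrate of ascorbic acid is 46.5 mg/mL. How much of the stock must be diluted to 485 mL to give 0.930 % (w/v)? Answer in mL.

97.0 mL

0.930 % (w/v) = 9.30 mg/mL.
V₁ = C₂V₂/C₁ = 9.30 × 485 / 46.5 = 97.0 mL.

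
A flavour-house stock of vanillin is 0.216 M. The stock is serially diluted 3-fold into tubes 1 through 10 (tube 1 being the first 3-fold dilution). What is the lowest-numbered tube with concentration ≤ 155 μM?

tube 7

Tube n has concentration 0.216 M / 3ⁿ.
Need 3ⁿ ≥ 0.216 M / 155 μM = 1394, so n ≥ 6.59.
First such tube: n = 7.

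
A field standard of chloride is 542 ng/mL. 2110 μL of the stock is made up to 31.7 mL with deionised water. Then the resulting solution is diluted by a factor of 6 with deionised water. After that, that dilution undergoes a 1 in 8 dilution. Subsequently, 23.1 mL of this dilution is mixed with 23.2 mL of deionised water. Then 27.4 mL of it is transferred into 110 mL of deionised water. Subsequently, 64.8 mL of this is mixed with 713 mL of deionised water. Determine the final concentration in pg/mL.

Overall dilution factor = 15.02 × 6 × 8 × 2.004 × 5.015 × 12.00 = 8.70 × 10⁴.
542 ng/mL / 8.70 × 10⁴ = 6.23 × 10⁻³ ng/mL = 6.23 pg/mL.

6.23 pg/mL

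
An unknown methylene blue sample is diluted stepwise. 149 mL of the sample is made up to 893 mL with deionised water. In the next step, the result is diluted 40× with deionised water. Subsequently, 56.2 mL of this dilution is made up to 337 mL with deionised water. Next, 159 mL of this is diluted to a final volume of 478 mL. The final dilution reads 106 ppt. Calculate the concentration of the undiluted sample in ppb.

Overall dilution factor = 5.993 × 40 × 5.996 × 3.006 = 4322.
Original = 106 ppt × 4322 = 4.58 × 10⁵ ppt = 458 ppb.

458 ppb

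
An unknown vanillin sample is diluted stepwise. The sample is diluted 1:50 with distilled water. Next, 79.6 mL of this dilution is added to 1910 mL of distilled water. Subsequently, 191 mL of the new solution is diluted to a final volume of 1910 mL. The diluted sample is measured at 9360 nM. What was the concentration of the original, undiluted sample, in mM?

117 mM

Overall dilution factor = 50 × 24.99 × 10 = 1.25 × 10⁴.
Original = 9360 nM × 1.25 × 10⁴ = 1.17 × 10⁸ nM = 117 mM.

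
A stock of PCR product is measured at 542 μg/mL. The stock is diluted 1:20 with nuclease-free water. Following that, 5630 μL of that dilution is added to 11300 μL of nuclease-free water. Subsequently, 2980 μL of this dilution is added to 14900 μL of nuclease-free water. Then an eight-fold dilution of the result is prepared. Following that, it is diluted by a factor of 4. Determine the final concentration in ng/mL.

Overall dilution factor = 20 × 3.007 × 6 × 8 × 4 = 1.15 × 10⁴.
542 μg/mL / 1.15 × 10⁴ = 0.0469 μg/mL = 46.9 ng/mL.

46.9 ng/mL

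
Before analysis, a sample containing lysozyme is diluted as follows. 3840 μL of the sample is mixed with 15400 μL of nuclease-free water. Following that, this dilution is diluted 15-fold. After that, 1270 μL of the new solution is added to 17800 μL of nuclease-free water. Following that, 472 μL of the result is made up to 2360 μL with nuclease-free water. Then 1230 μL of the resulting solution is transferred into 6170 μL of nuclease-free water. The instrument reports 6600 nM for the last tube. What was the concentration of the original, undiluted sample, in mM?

Overall dilution factor = 5.010 × 15 × 15.02 × 5 × 6.016 = 3.39 × 10⁴.
Original = 6600 nM × 3.39 × 10⁴ = 2.24 × 10⁸ nM = 224 mM.

224 mM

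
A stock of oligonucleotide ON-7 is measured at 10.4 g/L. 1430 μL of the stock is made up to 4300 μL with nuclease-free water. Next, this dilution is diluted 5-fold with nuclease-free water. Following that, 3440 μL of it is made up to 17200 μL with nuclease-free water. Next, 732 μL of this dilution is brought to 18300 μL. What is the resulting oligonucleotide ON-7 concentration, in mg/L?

5.53 mg/L

Overall dilution factor = 3.007 × 5 × 5 × 25 = 1879.
10.4 g/L / 1879 = 5.53 × 10⁻³ g/L = 5.53 mg/L.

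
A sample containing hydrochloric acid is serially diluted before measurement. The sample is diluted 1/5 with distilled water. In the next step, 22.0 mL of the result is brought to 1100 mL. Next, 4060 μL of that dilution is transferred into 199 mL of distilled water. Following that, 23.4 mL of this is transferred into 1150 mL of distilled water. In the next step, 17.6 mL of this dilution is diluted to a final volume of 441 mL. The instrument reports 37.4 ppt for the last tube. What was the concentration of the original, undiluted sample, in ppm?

588 ppm

Overall dilution factor = 5 × 50 × 50.01 × 50.15 × 25.06 = 1.57 × 10⁷.
Original = 37.4 ppt × 1.57 × 10⁷ = 5.88 × 10⁸ ppt = 588 ppm.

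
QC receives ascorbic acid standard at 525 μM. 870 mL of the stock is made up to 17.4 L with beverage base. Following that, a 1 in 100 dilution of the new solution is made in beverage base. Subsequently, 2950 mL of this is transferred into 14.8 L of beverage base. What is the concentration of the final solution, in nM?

43.6 nM

Overall dilution factor = 20 × 100 × 6.017 = 1.20 × 10⁴.
525 μM / 1.20 × 10⁴ = 0.0436 μM = 43.6 nM.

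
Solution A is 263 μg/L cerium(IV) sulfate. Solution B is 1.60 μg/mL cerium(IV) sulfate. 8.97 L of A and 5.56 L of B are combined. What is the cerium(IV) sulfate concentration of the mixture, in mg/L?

C_B = 1.60 μg/mL = 1600 μg/L.
C_mix = (C_A·V_A + C_B·V_B)/(V_A + V_B) = (263×8.97 + 1600×5.56) / 14.53 = 775 μg/L = 0.775 mg/L.

0.775 mg/L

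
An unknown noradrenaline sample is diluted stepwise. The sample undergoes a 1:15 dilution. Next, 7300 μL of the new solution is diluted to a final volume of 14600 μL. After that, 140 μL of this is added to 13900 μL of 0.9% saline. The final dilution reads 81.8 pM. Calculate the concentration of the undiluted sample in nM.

Overall dilution factor = 15 × 2 × 100.3 = 3009.
Original = 81.8 pM × 3009 = 2.46 × 10⁵ pM = 246 nM.

246 nM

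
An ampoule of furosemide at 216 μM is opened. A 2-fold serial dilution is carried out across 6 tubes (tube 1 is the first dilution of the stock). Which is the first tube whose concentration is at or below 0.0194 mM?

tube 4

Tube n has concentration 216 μM / 2ⁿ.
Need 2ⁿ ≥ 216 μM / 0.0194 mM = 11.1, so n ≥ 3.48.
First such tube: n = 4.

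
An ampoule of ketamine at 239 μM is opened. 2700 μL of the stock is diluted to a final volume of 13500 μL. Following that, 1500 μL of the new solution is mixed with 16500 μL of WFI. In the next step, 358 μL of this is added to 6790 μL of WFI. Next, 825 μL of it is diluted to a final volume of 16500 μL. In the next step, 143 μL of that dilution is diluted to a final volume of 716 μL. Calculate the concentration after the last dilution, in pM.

1990 pM

Overall dilution factor = 5 × 12 × 19.97 × 20 × 5.007 = 1.20 × 10⁵.
239 μM / 1.20 × 10⁵ = 1.99 × 10⁻³ μM = 1990 pM.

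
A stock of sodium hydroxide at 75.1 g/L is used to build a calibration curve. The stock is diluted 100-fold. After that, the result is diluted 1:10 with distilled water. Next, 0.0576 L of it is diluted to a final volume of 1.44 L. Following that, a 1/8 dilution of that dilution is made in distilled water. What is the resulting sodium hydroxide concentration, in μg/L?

Overall dilution factor = 100 × 10 × 25 × 8 = 2.00 × 10⁵.
75.1 g/L / 2.00 × 10⁵ = 3.75 × 10⁻⁴ g/L = 376 μg/L.

376 μg/L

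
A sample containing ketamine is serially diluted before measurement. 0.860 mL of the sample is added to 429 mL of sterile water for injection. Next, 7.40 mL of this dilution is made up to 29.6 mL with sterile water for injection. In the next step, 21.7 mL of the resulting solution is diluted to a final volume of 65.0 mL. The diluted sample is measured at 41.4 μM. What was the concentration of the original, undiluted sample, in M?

Overall dilution factor = 499.8 × 4 × 2.995 = 5989.
Original = 41.4 μM × 5989 = 2.48 × 10⁵ μM = 0.248 M.

0.248 M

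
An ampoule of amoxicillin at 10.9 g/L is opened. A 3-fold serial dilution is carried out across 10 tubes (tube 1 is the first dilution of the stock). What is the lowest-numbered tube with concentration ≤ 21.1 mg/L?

tube 6

Tube n has concentration 10.9 g/L / 3ⁿ.
Need 3ⁿ ≥ 10.9 g/L / 21.1 mg/L = 517, so n ≥ 5.69.
First such tube: n = 6.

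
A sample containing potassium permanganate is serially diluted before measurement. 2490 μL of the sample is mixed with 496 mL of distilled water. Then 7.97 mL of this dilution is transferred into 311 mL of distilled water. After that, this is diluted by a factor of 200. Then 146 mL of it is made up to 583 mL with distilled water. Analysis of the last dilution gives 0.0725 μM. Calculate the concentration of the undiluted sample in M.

0.464 M

Overall dilution factor = 200.2 × 40.02 × 200 × 3.993 = 6.40 × 10⁶.
Original = 0.0725 μM × 6.40 × 10⁶ = 4.64 × 10⁵ μM = 0.464 M.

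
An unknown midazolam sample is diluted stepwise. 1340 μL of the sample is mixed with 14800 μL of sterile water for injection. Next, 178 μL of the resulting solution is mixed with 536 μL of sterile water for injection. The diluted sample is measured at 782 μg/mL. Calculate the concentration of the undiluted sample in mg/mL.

37.8 mg/mL

Overall dilution factor = 12.04 × 4.011 = 48.3.
Original = 782 μg/mL × 48.3 = 3.78 × 10⁴ μg/mL = 37.8 mg/mL.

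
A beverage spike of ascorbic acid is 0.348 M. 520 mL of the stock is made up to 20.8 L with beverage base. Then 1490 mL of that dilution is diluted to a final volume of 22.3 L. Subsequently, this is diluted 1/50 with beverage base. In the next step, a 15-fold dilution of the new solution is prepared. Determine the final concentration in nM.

Overall dilution factor = 40 × 14.97 × 50 × 15 = 4.49 × 10⁵.
0.348 M / 4.49 × 10⁵ = 7.75 × 10⁻⁷ M = 775 nM.

775 nM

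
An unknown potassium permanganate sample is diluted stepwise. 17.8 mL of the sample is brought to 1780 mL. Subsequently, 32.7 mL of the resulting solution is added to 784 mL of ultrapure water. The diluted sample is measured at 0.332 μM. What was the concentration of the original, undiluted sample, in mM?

Overall dilution factor = 100 × 24.98 = 2498.
Original = 0.332 μM × 2498 = 829 μM = 0.829 mM.

0.829 mM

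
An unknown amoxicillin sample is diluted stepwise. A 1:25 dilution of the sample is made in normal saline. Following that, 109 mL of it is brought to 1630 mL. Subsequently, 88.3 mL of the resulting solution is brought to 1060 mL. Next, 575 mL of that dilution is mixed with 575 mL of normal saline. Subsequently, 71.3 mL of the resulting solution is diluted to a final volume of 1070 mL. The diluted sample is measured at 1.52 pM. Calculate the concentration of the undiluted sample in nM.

Overall dilution factor = 25 × 14.95 × 12.00 × 2 × 15.01 = 1.35 × 10⁵.
Original = 1.52 pM × 1.35 × 10⁵ = 2.05 × 10⁵ pM = 205 nM.

205 nM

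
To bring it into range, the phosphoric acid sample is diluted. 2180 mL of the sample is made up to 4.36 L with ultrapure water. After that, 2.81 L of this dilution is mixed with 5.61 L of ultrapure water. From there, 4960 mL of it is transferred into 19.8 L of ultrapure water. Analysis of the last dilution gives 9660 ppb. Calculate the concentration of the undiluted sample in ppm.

Overall dilution factor = 2 × 2.996 × 4.992 = 29.9.
Original = 9660 ppb × 29.9 = 2.89 × 10⁵ ppb = 289 ppm.

289 ppm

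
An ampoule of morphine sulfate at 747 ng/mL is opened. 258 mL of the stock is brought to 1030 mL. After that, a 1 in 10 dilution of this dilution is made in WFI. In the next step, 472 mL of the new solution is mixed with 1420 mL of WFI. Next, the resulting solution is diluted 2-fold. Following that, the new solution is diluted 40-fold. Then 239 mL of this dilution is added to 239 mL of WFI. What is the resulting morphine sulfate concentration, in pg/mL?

Overall dilution factor = 3.992 × 10 × 4.008 × 2 × 40 × 2 = 2.56 × 10⁴.
747 ng/mL / 2.56 × 10⁴ = 0.0292 ng/mL = 29.2 pg/mL.

29.2 pg/mL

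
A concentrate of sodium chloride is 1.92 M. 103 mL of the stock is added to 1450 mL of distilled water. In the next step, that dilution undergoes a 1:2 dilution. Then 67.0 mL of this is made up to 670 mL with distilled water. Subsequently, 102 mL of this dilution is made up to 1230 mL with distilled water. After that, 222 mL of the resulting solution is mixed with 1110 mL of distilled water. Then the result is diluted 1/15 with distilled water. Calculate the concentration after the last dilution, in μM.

Overall dilution factor = 15.08 × 2 × 10 × 12.06 × 6 × 15 = 3.27 × 10⁵.
1.92 M / 3.27 × 10⁵ = 5.87 × 10⁻⁶ M = 5.87 μM.

5.87 μM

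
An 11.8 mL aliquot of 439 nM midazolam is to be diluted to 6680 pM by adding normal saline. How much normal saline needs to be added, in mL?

6680 pM = 6.68 nM.
V₂ = C₁V₁/C₂ = 439 × 11.8 / 6.68 = 775 mL.
Diluent to add = V₂ − V₁ = 775 − 11.8 = 764 mL.

764 mL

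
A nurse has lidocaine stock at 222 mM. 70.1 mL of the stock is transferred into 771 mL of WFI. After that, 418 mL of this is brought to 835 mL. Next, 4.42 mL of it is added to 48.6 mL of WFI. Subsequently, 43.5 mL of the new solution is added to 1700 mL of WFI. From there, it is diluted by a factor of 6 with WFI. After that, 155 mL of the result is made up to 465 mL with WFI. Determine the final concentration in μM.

Overall dilution factor = 12.00 × 1.998 × 12.00 × 40.08 × 6 × 3 = 2.07 × 10⁵.
222 mM / 2.07 × 10⁵ = 1.07 × 10⁻³ mM = 1.07 μM.

1.07 μM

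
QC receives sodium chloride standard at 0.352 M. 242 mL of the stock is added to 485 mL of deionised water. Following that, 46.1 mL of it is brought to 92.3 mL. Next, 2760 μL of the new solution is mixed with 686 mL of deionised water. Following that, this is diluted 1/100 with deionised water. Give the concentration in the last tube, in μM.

2.35 μM

Overall dilution factor = 3.004 × 2.002 × 249.6 × 100 = 1.50 × 10⁵.
0.352 M / 1.50 × 10⁵ = 2.35 × 10⁻⁶ M = 2.35 μM.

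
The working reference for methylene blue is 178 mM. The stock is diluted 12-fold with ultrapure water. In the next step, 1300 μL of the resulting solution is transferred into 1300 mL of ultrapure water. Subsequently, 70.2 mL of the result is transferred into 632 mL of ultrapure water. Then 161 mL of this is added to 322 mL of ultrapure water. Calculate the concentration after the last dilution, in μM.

0.494 μM

Overall dilution factor = 12 × 1001 × 10.00 × 3 = 3.60 × 10⁵.
178 mM / 3.60 × 10⁵ = 4.94 × 10⁻⁴ mM = 0.494 μM.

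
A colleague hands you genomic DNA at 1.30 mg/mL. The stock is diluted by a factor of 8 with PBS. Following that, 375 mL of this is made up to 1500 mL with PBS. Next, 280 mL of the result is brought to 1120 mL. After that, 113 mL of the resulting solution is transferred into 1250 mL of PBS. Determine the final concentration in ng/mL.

842 ng/mL

Overall dilution factor = 8 × 4 × 4 × 12.06 = 1544.
1.30 mg/mL / 1544 = 8.42 × 10⁻⁴ mg/mL = 842 ng/mL.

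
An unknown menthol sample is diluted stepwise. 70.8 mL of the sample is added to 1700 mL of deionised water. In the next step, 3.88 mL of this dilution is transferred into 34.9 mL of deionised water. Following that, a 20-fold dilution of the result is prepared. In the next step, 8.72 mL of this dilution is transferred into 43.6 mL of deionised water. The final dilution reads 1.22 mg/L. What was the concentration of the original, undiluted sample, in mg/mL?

36.6 mg/mL

Overall dilution factor = 25.01 × 9.995 × 20 × 6 = 3.00 × 10⁴.
Original = 1.22 mg/L × 3.00 × 10⁴ = 3.66 × 10⁴ mg/L = 36.6 mg/mL.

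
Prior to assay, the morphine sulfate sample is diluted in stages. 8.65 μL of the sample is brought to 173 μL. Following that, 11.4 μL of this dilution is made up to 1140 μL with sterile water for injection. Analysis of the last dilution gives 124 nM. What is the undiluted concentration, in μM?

248 μM

Overall dilution factor = 20 × 100 = 2000.
Original = 124 nM × 2000 = 2.48 × 10⁵ nM = 248 μM.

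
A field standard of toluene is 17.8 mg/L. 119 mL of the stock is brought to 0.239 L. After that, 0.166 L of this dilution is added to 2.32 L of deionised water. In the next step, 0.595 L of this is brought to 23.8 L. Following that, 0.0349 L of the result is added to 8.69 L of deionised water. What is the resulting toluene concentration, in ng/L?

Overall dilution factor = 2.008 × 14.98 × 40 × 250.0 = 3.01 × 10⁵.
17.8 mg/L / 3.01 × 10⁵ = 5.92 × 10⁻⁵ mg/L = 59.2 ng/L.

59.2 ng/L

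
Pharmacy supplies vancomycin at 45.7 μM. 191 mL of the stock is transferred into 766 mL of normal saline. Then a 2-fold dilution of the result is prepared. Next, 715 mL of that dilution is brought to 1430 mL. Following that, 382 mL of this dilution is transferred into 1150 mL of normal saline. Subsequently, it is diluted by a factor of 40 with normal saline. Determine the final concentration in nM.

Overall dilution factor = 5.010 × 2 × 2 × 4.010 × 40 = 3215.
45.7 μM / 3215 = 0.0142 μM = 14.2 nM.

14.2 nM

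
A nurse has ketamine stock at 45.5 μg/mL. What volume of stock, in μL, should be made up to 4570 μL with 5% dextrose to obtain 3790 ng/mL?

3790 ng/mL = 3.79 μg/mL.
V₁ = C₂V₂/C₁ = 3.79 × 4570 / 45.5 = 381 μL.

381 μL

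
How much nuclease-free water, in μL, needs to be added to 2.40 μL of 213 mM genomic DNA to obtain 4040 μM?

4040 μM = 4.04 mM.
V₂ = C₁V₁/C₂ = 213 × 2.40 / 4.04 = 127 μL.
Diluent to add = V₂ − V₁ = 127 − 2.40 = 124 μL.

124 μL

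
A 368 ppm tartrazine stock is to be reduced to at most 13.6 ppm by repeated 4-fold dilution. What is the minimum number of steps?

Need 4ⁿ ≥ 27.1, so n ≥ log(27.1)/log(4) = 2.38.
Minimum whole steps: n = 3.

3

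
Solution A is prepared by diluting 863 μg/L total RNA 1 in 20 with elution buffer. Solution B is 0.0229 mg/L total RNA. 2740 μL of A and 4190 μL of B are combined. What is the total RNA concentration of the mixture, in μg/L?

C_A = 863 μg/L / 20 = 43.1 μg/L.
C_B = 0.0229 mg/L = 22.9 μg/L.
C_mix = (C_A·V_A + C_B·V_B)/(V_A + V_B) = (43.1×2740 + 22.9×4190) / 6930 = 30.9 μg/L.

30.9 μg/L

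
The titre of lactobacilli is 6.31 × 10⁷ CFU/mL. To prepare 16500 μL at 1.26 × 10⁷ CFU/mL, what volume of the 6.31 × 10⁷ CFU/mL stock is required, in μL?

V₁ = C₂V₂/C₁ = 1.26 × 10⁷ × 16500 / 6.31 × 10⁷ = 3295 μL.

3290 μL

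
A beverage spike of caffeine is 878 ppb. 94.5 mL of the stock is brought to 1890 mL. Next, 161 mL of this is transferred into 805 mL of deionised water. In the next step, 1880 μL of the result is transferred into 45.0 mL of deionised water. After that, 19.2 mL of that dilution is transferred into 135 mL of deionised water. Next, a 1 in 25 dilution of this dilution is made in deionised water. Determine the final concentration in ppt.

Overall dilution factor = 20 × 6 × 24.94 × 8.031 × 25 = 6.01 × 10⁵.
878 ppb / 6.01 × 10⁵ = 1.46 × 10⁻³ ppb = 1.46 ppt.

1.46 ppt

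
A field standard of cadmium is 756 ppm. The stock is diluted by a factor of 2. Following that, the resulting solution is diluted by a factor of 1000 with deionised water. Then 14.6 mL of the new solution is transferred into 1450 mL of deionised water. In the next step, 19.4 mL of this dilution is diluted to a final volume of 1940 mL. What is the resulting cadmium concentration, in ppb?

0.0377 ppb

Overall dilution factor = 2 × 1000 × 100.3 × 100 = 2.01 × 10⁷.
756 ppm / 2.01 × 10⁷ = 3.77 × 10⁻⁵ ppm = 0.0377 ppb.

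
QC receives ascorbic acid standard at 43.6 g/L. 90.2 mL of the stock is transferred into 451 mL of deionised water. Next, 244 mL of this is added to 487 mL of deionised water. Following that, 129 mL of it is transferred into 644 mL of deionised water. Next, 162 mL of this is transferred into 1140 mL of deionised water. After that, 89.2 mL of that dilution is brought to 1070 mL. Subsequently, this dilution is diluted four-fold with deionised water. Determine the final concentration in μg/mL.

Overall dilution factor = 6 × 2.996 × 5.992 × 8.037 × 12.00 × 4 = 4.15 × 10⁴.
43.6 g/L / 4.15 × 10⁴ = 1.05 × 10⁻³ g/L = 1.05 μg/mL.

1.05 μg/mL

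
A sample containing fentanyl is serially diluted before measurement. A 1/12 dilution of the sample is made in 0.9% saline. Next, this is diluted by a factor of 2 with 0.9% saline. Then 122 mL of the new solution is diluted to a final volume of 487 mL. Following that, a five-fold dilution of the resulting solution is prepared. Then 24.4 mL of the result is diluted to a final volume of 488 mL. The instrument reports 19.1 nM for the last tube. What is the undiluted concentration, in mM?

Overall dilution factor = 12 × 2 × 3.992 × 5 × 20 = 9580.
Original = 19.1 nM × 9580 = 1.83 × 10⁵ nM = 0.183 mM.

0.183 mM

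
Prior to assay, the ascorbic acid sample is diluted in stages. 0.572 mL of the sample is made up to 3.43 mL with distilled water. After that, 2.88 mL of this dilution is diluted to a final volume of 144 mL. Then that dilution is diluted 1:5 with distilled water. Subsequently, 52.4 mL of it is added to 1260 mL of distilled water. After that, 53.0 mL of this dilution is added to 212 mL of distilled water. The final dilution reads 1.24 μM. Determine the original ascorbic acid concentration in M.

Overall dilution factor = 5.997 × 50 × 5 × 25.05 × 5 = 1.88 × 10⁵.
Original = 1.24 μM × 1.88 × 10⁵ = 2.33 × 10⁵ μM = 0.233 M.

0.233 M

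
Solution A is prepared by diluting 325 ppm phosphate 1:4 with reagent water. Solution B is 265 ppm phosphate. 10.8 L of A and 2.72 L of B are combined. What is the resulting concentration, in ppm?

C_A = 325 ppm / 4 = 81.2 ppm.
C_mix = (C_A·V_A + C_B·V_B)/(V_A + V_B) = (81.2×10.8 + 265×2.72) / 13.52 = 118 ppm.

118 ppm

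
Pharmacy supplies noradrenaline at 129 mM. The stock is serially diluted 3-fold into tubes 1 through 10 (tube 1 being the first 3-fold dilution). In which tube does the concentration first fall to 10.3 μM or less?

tube 9

Tube n has concentration 129 mM / 3ⁿ.
Need 3ⁿ ≥ 129 mM / 10.3 μM = 1.25 × 10⁴, so n ≥ 8.59.
First such tube: n = 9.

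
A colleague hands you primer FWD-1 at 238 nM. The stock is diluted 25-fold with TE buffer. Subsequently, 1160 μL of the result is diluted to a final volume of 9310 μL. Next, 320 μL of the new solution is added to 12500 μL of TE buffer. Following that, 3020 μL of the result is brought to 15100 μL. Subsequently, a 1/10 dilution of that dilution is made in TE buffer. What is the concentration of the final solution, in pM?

0.592 pM

Overall dilution factor = 25 × 8.026 × 40.06 × 5 × 10 = 4.02 × 10⁵.
238 nM / 4.02 × 10⁵ = 5.92 × 10⁻⁴ nM = 0.592 pM.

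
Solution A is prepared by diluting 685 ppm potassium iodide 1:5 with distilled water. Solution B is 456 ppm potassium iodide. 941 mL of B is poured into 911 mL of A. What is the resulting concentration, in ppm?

299 ppm

C_A = 685 ppm / 5 = 137 ppm.
C_mix = (C_A·V_A + C_B·V_B)/(V_A + V_B) = (137×911 + 456×941) / 1852 = 299 ppm.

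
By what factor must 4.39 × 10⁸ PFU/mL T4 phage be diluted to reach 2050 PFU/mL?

2.14 × 10⁵

Factor = C₀/C_target = 4.39 × 10⁸ PFU/mL / 2050 PFU/mL = 2.14 × 10⁵.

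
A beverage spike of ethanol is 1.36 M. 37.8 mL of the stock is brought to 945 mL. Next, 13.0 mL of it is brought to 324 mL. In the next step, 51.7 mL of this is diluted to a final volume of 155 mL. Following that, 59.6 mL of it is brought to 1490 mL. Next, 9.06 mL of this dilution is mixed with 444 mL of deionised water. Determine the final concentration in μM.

Overall dilution factor = 25 × 24.92 × 2.998 × 25 × 50.01 = 2.34 × 10⁶.
1.36 M / 2.34 × 10⁶ = 5.82 × 10⁻⁷ M = 0.582 μM.

0.582 μM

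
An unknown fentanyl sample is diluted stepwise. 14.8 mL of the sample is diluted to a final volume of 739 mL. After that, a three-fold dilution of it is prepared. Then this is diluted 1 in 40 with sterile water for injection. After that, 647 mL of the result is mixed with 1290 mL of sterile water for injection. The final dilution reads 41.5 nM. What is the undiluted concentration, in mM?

Overall dilution factor = 49.93 × 3 × 40 × 2.994 = 1.79 × 10⁴.
Original = 41.5 nM × 1.79 × 10⁴ = 7.44 × 10⁵ nM = 0.744 mM.

0.744 mM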